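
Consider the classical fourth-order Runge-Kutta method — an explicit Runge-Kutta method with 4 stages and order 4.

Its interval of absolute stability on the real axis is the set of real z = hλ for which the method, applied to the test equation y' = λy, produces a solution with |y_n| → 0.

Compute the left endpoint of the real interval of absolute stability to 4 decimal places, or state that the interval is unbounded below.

On y'=λy, z=hλ:
  order 4, 4-stage ⇒ R(z)=1+z+z^2/2+z^3/6+z^4/24
  (e.g. R(-0.59)=0.55487, |R|=0.55487)

Find x<0 with |R(x)|<1.
x=-0.59: |R|=0.5549
|R(-2.91)|=1.2049 |R(-2.51)|=0.6583 |R(-1.89)|=0.3025
Bisect:
  x_lo=-3.5604 |R|=2.9512  x_hi=-0.2713 |R|=0.7624
  mid=-1.91588 |R|=0.30873 →hi
  mid=-2.73815 |R|=0.93122 →hi
  mid=-3.14928 |R|=1.70255 →lo
  mid=-2.94372 |R|=1.26633 →lo
  mid=-2.84093 |R|=1.08718 →lo
  mid=-2.78954 |R|=1.00642 →lo
  mid=-2.76385 |R|=0.96814 →hi
  mid=-2.77669 |R|=0.98711 →hi
  mid=-2.78312 |R|=0.99672 →hi
  mid=-2.78633 |R|=1.00156 →lo
  ...
  [-2.78533,-2.78513] ⇒ x*=-2.7853
Stable set (-2.7853, 0).

z* = -2.7853.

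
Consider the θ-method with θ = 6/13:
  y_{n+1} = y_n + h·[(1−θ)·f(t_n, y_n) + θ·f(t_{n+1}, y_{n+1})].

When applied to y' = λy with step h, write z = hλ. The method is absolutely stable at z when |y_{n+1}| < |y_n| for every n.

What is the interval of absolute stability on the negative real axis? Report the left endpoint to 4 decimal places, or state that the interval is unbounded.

z∈(-26.0000,0).

With y'=λy (z=hλ):
  y_{n+1} = y_n + z·[7/13·y_n + 6/13·y_{n+1}] ⇒ (1 − 6/13z)y_{n+1} = (1 + 7/13z)y_n
  so R(z) = (1 + 7/13z)/(1 − 6/13z).

Boundary: |R(x)|=1, x<0.
x=-1.74: |R|=0.0350
R=−1: 1+7/13x = −1+6/13x ⇒ -1/13x=2 ⇒ x=2/(-1/13)=-26.0000
Confirm numerically:
  x=-23.891: |R|=0.98651 <1
  x=-17.148: |R|=0.92362 <1
  x=-11.841: |R|=0.83153 <1
  x=-26.329: |R|=1.00192 >1
  x=-26.024: |R|=1.00014 >1
So |R|<1 on (-26.0000, 0).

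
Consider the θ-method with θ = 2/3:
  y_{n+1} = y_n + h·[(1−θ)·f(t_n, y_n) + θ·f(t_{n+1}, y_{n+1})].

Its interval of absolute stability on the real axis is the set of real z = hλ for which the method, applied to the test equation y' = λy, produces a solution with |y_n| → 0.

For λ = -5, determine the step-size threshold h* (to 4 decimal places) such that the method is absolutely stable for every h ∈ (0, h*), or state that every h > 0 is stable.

interval (−∞, 0). Any h>0 works for λ=-5.

On y'=λy, z=hλ:
  y_{n+1} = y_n + z·[1/3·y_n + 2/3·y_{n+1}] ⇒ (1 − 2/3z)y_{n+1} = (1 + 1/3z)y_n
  ⇒ R(z) = (1 + 1/3z)/(1 − 2/3z).

Find x<0 with |R(x)|<1.
x=-1.12: |R|=0.3588
x=-2: |R|=0.1429
x=-10: |R|=0.3043
x=-100: |R|=0.4778
θ=2/3≥1/2 ⇒ |1+1/3x|<|1−2/3x| ∀x<0 ⇒ stable on all of ℝ⁻.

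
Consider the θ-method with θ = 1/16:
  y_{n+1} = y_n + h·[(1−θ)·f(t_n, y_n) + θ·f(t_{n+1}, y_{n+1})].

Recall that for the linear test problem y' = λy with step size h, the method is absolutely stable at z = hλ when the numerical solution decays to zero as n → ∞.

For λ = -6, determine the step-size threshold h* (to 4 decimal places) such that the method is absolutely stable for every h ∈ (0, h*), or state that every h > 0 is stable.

(-2.2857,0); λ=-6 ⇒ h* = (16/7)/6 = 0.3810.

On y'=λy, z=hλ:
  y_{n+1} = y_n + z·[15/16·y_n + 1/16·y_{n+1}] ⇒ (1 − 1/16z)y_{n+1} = (1 + 15/16z)y_n
  so R(z) = (1 + 15/16z)/(1 − 1/16z).

Solve |R(x)|<1 on ℝ⁻.
x=-1.16: |R|=0.0816
R=−1: 1+15/16x = −1+1/16x ⇒ -7/8x=2 ⇒ x=2/(-7/8)=-2.2857
Confirm numerically:
  x=-1.570: |R|=0.42971 <1
  x=-1.413: |R|=0.29834 <1
  x=-1.116: |R|=0.04323 <1
  x=-2.852: |R|=1.42054 >1
  x=-2.820: |R|=1.39745 >1
Stable set (-2.2857, 0).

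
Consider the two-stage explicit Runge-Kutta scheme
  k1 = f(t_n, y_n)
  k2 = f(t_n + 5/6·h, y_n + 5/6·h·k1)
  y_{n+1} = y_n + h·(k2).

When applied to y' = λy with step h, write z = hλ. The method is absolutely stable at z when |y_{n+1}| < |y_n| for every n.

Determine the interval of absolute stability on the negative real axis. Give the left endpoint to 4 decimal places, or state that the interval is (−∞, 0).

(-1.2000, 0).

Set f=λy, z=hλ:
  k1=λy_n ⇒ h·k1=z·y_n;  k2=λ(1+5/6z)y_n ⇒ h·k2=z(1+5/6z)y_n
  y_{n+1}/y_n = 1 + z(1+5/6z) = 1 + z + 5/6z²
  R(z) = 1 + z + 5/6z².

Find x<0 with |R(x)|<1.
x=-1.04: |R|=0.8613
R=1: x+5/6x²=0 ⇒ x=−6/5=-1.2000; min R=1−1/(4·5/6)=0.7000>−1
Confirm numerically:
  x=-1.131: |R|=0.93497 <1
  x=-1.093: |R|=0.90254 <1
  x=-0.961: |R|=0.80860 <1
  x=-0.785: |R|=0.72852 <1
  x=-1.499: |R|=1.37350 >1
  x=-1.362: |R|=1.18387 >1
Stable set (-1.2000, 0).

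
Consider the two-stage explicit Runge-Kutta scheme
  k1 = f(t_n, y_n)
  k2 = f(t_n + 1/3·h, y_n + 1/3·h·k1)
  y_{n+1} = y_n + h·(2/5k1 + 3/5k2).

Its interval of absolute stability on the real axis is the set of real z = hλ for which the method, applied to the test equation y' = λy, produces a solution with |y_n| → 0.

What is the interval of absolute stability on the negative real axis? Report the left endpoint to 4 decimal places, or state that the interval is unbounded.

With y'=λy (z=hλ):
  k1=λy_n ⇒ h·k1=z·y_n;  k2=λ(1+1/3z)y_n ⇒ h·k2=z(1+1/3z)y_n
  y_{n+1}/y_n = 1 + 2/5z + 3/5z(1+1/3z) = 1 + z + 1/5z²
  so R(z) = 1 + z + 1/5z².

Find x<0 with |R(x)|<1.
x=-1.38: |R|=0.0009
R=1: x+1/5x²=0 ⇒ x=−5=-5.0000; min R=1−1/(4·1/5)=-0.2500>−1
Confirm numerically:
  x=-4.184: |R|=0.31717 <1
  x=-3.545: |R|=0.03159 <1
  x=-2.571: |R|=0.24899 <1
  x=-5.532: |R|=1.58860 >1
  x=-5.224: |R|=1.23404 >1
Stable set (-5.0000, 0).

(-5.0000, 0).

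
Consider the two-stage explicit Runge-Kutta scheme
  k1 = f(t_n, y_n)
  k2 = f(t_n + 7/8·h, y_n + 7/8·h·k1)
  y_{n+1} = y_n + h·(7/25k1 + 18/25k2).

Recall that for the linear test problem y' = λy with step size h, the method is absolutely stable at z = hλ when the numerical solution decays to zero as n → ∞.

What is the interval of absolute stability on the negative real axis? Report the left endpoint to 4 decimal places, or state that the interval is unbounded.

z∈(-1.5873,0).

With y'=λy (z=hλ):
  k1=λy_n ⇒ h·k1=z·y_n;  k2=λ(1+7/8z)y_n ⇒ h·k2=z(1+7/8z)y_n
  y_{n+1}/y_n = 1 + 7/25z + 18/25z(1+7/8z) = 1 + z + 63/100z²
  R(z) = 1 + z + 63/100z².

Need |R(x)|<1, x<0.
x=-1.64: |R|=1.0544
R=1: x+63/100x²=0 ⇒ x=−100/63=-1.5873; min R=1−1/(4·63/100)=0.6032>−1
Confirm numerically:
  x=-1.430: |R|=0.85829 <1
  x=-0.959: |R|=0.62040 <1
  x=-0.748: |R|=0.60449 <1
  x=-1.879: |R|=1.34530 >1
  x=-1.842: |R|=1.29557 >1
So |R|<1 on (-1.5873, 0).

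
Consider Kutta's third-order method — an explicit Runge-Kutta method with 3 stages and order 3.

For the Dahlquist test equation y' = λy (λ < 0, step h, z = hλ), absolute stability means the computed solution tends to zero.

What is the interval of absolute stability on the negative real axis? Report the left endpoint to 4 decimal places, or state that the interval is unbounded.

On y'=λy, z=hλ:
  order 3, 3-stage ⇒ R(z)=1+z+z^2/2+z^3/6
  (e.g. R(-1.12)=0.27305, |R|=0.27305)

Boundary: |R(x)|=1, x<0.
x=-1.12: |R|=0.2730
|R(-1.76)|=0.1198 |R(-0.87)|=0.3987 |R(-0.69)|=0.4933
Bisect:
  x_lo=-3.0792 |R|=2.2044  x_hi=-0.1219 |R|=0.8853
  mid=-1.60053 |R|=0.00303 →hi
  mid=-2.33987 |R|=0.73750 →hi
  mid=-2.70954 |R|=1.35413 →lo
  mid=-2.52470 |R|=1.01977 →lo
  mid=-2.43228 |R|=0.87252 →hi
  mid=-2.47849 |R|=0.94456 →hi
  mid=-2.50160 |R|=0.98176 →hi
  ...
  [-2.51279,-2.51261] ⇒ x*=-2.5127
So |R|<1 on (-2.5127, 0).

(-2.5127, 0).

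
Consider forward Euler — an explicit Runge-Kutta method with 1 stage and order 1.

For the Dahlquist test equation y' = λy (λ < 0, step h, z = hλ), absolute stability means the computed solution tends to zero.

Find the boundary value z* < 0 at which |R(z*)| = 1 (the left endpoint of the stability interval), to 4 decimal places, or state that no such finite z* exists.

With y'=λy (z=hλ):
  order 1, 1-stage ⇒ R(z)=1+z
  (e.g. R(-1.25)=-0.25000, |R|=0.25000)

Need |R(x)|<1, x<0.
x=-1.25: |R|=0.2500
|R(-1.7)|=0.7000 |R(-0.95)|=0.0500 |R(-0.66)|=0.3400
Bisect:
  x_lo=-2.3709 |R|=1.3709  x_hi=-0.3943 |R|=0.6057
  mid=-1.38258 |R|=0.38258 →hi
  mid=-1.87674 |R|=0.87674 →hi
  mid=-2.12382 |R|=1.12382 →lo
  mid=-2.00028 |R|=1.00028 →lo
  mid=-1.93851 |R|=0.93851 →hi
  mid=-1.96939 |R|=0.96939 →hi
  mid=-1.98484 |R|=0.98484 →hi
  ...
  [-2.00004,-1.99992] ⇒ x*=-2.0000
Stable set (-2.0000, 0).

left endpoint -2.0000.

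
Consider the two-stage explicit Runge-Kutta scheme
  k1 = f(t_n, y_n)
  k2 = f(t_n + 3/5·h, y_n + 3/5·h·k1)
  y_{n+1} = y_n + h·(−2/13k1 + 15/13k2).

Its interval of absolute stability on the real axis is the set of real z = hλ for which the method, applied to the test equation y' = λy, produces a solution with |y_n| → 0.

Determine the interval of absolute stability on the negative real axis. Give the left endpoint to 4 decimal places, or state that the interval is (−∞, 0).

Set f=λy, z=hλ:
  k1=λy_n ⇒ h·k1=z·y_n;  k2=λ(1+3/5z)y_n ⇒ h·k2=z(1+3/5z)y_n
  y_{n+1}/y_n = 1 − 2/13z + 15/13z(1+3/5z) = 1 + z + 9/13z²
  Hence R(z) = 1 + z + 9/13z².

Boundary: |R(x)|=1, x<0.
x=-1.25: |R|=0.8317
R=1: x+9/13x²=0 ⇒ x=−13/9=-1.4444; min R=1−1/(4·9/13)=0.6389>−1
Confirm numerically:
  x=-1.273: |R|=0.84890 <1
  x=-1.225: |R|=0.81389 <1
  x=-0.985: |R|=0.68669 <1
  x=-0.883: |R|=0.65678 <1
  x=-1.815: |R|=1.46562 >1
  x=-1.750: |R|=1.37019 >1
Interval (-1.4444, 0).

z∈(-1.4444,0).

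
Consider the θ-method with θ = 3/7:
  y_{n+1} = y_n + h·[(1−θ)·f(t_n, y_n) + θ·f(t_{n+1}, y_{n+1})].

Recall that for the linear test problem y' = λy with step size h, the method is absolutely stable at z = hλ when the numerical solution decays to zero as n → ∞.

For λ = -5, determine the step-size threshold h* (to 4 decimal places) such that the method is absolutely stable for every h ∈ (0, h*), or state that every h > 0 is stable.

Set f=λy, z=hλ:
  y_{n+1} = y_n + z·[4/7·y_n + 3/7·y_{n+1}] ⇒ (1 − 3/7z)y_{n+1} = (1 + 4/7z)y_n
  R(z) = (1 + 4/7z)/(1 − 3/7z).

Find x<0 with |R(x)|<1.
x=-0.88: |R|=0.3610
R=−1: 1+4/7x = −1+3/7x ⇒ -1/7x=2 ⇒ x=2/(-1/7)=-14.0000
Confirm numerically:
  x=-7.105: |R|=0.75649 <1
  x=-6.823: |R|=0.73872 <1
  x=-5.780: |R|=0.66228 <1
  x=-14.544: |R|=1.01074 >1
  x=-14.098: |R|=1.00199 >1
So |R|<1 on (-14.0000, 0).

(-14.0000,0); λ=-5 ⇒ h* = (14)/5 = 2.8000.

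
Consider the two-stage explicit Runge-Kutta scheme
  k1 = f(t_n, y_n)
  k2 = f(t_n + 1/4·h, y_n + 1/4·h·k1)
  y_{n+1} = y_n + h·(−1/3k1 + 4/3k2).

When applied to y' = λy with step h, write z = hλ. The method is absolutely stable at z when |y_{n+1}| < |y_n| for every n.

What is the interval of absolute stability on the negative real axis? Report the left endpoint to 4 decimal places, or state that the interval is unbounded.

z∈(-3.0000,0).

With y'=λy (z=hλ):
  k1=λy_n ⇒ h·k1=z·y_n;  k2=λ(1+1/4z)y_n ⇒ h·k2=z(1+1/4z)y_n
  y_{n+1}/y_n = 1 − 1/3z + 4/3z(1+1/4z) = 1 + z + 1/3z²
  ⇒ R(z) = 1 + z + 1/3z².

Find x<0 with |R(x)|<1.
x=-1.76: |R|=0.2725
R=1: x+1/3x²=0 ⇒ x=−3=-3.0000; min R=1−1/(4·1/3)=0.2500>−1
Confirm numerically:
  x=-2.146: |R|=0.38911 <1
  x=-2.031: |R|=0.34399 <1
  x=-1.552: |R|=0.25090 <1
  x=-1.269: |R|=0.26779 <1
  x=-3.150: |R|=1.15750 >1
  x=-3.123: |R|=1.12804 >1
  x=-3.068: |R|=1.06954 >1
Interval (-3.0000, 0).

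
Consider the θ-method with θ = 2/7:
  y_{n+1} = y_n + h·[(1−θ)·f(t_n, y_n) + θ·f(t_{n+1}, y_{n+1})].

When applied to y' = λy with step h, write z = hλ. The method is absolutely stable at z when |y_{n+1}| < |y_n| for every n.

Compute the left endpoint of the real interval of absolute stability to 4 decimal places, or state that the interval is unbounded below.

Set f=λy, z=hλ:
  y_{n+1} = y_n + z·[5/7·y_n + 2/7·y_{n+1}] ⇒ (1 − 2/7z)y_{n+1} = (1 + 5/7z)y_n
  Hence R(z) = (1 + 5/7z)/(1 − 2/7z).

Solve |R(x)|<1 on ℝ⁻.
x=-1.05: |R|=0.1923
R=−1: 1+5/7x = −1+2/7x ⇒ -3/7x=2 ⇒ x=2/(-3/7)=-4.6667
Confirm numerically:
  x=-3.869: |R|=0.83763 <1
  x=-3.749: |R|=0.81011 <1
  x=-3.604: |R|=0.77562 <1
  x=-2.767: |R|=0.54532 <1
  x=-4.927: |R|=1.04634 >1
  x=-4.778: |R|=1.02017 >1
  x=-4.740: |R|=1.01335 >1
So |R|<1 on (-4.6667, 0).

z* = -4.6667.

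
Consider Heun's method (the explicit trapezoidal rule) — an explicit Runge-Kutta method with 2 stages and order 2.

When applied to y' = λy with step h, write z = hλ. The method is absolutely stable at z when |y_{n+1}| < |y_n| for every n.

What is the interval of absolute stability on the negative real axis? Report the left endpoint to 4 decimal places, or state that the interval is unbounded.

Test eqn y'=λy, z=hλ:
  order 2, 2-stage ⇒ R(z)=1+z+z^2/2
  (e.g. R(-0.77)=0.52645, |R|=0.52645)

Find x<0 with |R(x)|<1.
x=-0.77: |R|=0.5264
|R(-2.23)|=1.2565 |R(-2.12)|=1.1272 |R(-1.19)|=0.5181
Bisect:
  x_lo=-2.3628 |R|=1.4285  x_hi=-0.2373 |R|=0.7909
  mid=-1.30002 |R|=0.54501 →hi
  mid=-1.83138 |R|=0.84560 →hi
  mid=-2.09707 |R|=1.10178 →lo
  mid=-1.96423 |R|=0.96487 →hi
  mid=-2.03065 |R|=1.03112 →lo
  mid=-1.99744 |R|=0.99744 →hi
  mid=-2.01404 |R|=1.01414 →lo
  mid=-2.00574 |R|=1.00575 →lo
  ...
  [-2.00003,-1.99990] ⇒ x*=-2.0000
Interval (-2.0000, 0).

(-2.0000, 0).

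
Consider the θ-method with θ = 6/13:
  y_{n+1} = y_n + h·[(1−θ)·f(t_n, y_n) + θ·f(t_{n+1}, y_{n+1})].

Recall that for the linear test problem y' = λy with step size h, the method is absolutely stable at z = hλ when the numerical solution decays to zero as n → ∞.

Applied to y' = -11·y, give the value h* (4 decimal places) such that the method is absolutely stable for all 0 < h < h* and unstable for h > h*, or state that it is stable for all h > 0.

Test eqn y'=λy, z=hλ:
  y_{n+1} = y_n + z·[7/13·y_n + 6/13·y_{n+1}] ⇒ (1 − 6/13z)y_{n+1} = (1 + 7/13z)y_n
  Hence R(z) = (1 + 7/13z)/(1 − 6/13z).

Find x<0 with |R(x)|<1.
x=-1.53: |R|=0.1032
R=−1: 1+7/13x = −1+6/13x ⇒ -1/13x=2 ⇒ x=2/(-1/13)=-26.0000
Confirm numerically:
  x=-25.962: |R|=0.99977 <1
  x=-19.757: |R|=0.95254 <1
  x=-18.613: |R|=0.94075 <1
  x=-13.235: |R|=0.86187 <1
  x=-26.483: |R|=1.00281 >1
  x=-26.171: |R|=1.00101 >1
  x=-26.045: |R|=1.00027 >1
Interval (-26.0000, 0).

(-26.0000,0); λ=-11 ⇒ h* = (26)/11 = 2.3636.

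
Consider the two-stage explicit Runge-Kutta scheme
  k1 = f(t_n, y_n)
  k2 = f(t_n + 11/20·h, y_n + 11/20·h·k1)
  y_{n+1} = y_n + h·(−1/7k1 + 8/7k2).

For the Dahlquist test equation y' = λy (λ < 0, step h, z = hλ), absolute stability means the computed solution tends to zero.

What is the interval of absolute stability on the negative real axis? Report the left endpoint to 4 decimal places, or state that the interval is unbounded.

z∈(-1.5909,0).

With y'=λy (z=hλ):
  k1=λy_n ⇒ h·k1=z·y_n;  k2=λ(1+11/20z)y_n ⇒ h·k2=z(1+11/20z)y_n
  y_{n+1}/y_n = 1 − 1/7z + 8/7z(1+11/20z) = 1 + z + 22/35z²
  R(z) = 1 + z + 22/35z².

Solve |R(x)|<1 on ℝ⁻.
x=-1.48: |R|=0.8968
R=1: x+22/35x²=0 ⇒ x=−35/22=-1.5909; min R=1−1/(4·22/35)=0.6023>−1
Confirm numerically:
  x=-1.365: |R|=0.80617 <1
  x=-1.143: |R|=0.67820 <1
  x=-0.866: |R|=0.60540 <1
  x=-1.934: |R|=1.41708 >1
  x=-1.886: |R|=1.34983 >1
  x=-1.847: |R|=1.29731 >1
So |R|<1 on (-1.5909, 0).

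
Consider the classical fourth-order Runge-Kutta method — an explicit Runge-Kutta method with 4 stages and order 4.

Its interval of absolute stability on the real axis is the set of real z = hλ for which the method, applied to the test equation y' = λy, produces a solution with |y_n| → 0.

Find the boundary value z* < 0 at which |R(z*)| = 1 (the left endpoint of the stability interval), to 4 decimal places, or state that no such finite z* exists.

Set f=λy, z=hλ:
  order 4, 4-stage ⇒ R(z)=1+z+z^2/2+z^3/6+z^4/24
  (e.g. R(-0.9)=0.41084, |R|=0.41084)

Boundary: |R(x)|=1, x<0.
x=-0.9: |R|=0.4108
|R(-3.14)|=1.6804 |R(-2.29)|=0.4764 |R(-1.18)|=0.3231
Bisect:
  x_lo=-3.1772 |R|=1.7705  x_hi=-0.0682 |R|=0.9340
  mid=-1.62271 |R|=0.27064 →hi
  mid=-2.39994 |R|=0.55835 →hi
  mid=-2.78856 |R|=1.00493 →lo
  mid=-2.59425 |R|=0.74815 →hi
  mid=-2.69140 |R|=0.86743 →hi
  mid=-2.73998 |R|=0.93380 →hi
  mid=-2.76427 |R|=0.96876 →hi
  ...
  [-2.78533,-2.78514] ⇒ x*=-2.7853
Stable set (-2.7853, 0).

left endpoint -2.7853.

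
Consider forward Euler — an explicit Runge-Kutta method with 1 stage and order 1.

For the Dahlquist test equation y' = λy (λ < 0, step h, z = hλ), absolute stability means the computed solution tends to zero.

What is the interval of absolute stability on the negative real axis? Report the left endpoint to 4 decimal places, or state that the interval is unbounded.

z∈(-2.0000,0).

Set f=λy, z=hλ:
  order 1, 1-stage ⇒ R(z)=1+z
  (e.g. R(-1.78)=-0.78000, |R|=0.78000)

Need |R(x)|<1, x<0.
x=-1.78: |R|=0.7800
|R(-1.93)|=0.9300 |R(-1.35)|=0.3500 |R(-0.89)|=0.1100
Bisect:
  x_lo=-2.7711 |R|=1.7711  x_hi=-0.2969 |R|=0.7031
  mid=-1.53400 |R|=0.53400 →hi
  mid=-2.15253 |R|=1.15253 →lo
  mid=-1.84326 |R|=0.84326 →hi
  mid=-1.99790 |R|=0.99790 →hi
  mid=-2.07521 |R|=1.07521 →lo
  mid=-2.03655 |R|=1.03655 →lo
  mid=-2.01723 |R|=1.01723 →lo
  mid=-2.00756 |R|=1.00756 →lo
  mid=-2.00273 |R|=1.00273 →lo
  ...
  [-2.00001,-1.99986] ⇒ x*=-2.0000
Interval (-2.0000, 0).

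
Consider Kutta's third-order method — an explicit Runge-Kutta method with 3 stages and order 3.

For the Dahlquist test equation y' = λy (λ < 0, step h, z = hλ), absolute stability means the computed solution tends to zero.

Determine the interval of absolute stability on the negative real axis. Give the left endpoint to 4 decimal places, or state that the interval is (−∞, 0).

z∈(-2.5127,0).

Test eqn y'=λy, z=hλ:
  order 3, 3-stage ⇒ R(z)=1+z+z^2/2+z^3/6
  (e.g. R(-1.46)=0.08711, |R|=0.08711)

Solve |R(x)|<1 on ℝ⁻.
x=-1.46: |R|=0.0871
|R(-2.07)|=0.4058 |R(-1.9)|=0.2382 |R(-1.68)|=0.0591
Bisect:
  x_lo=-3.0927 |R|=2.2404  x_hi=-0.0507 |R|=0.9505
  mid=-1.57169 |R|=0.01635 →hi
  mid=-2.33218 |R|=0.72679 →hi
  mid=-2.71242 |R|=1.35979 →lo
  mid=-2.52230 |R|=1.01578 →lo
  mid=-2.42724 |R|=0.86483 →hi
  mid=-2.47477 |R|=0.93864 →hi
  mid=-2.49853 |R|=0.97678 →hi
  ...
  [-2.51283,-2.51264] ⇒ x*=-2.5127
So |R|<1 on (-2.5127, 0).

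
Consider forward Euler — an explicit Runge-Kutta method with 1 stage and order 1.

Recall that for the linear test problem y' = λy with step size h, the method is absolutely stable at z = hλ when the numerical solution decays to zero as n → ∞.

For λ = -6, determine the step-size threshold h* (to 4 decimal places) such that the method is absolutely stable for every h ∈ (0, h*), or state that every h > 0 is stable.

(-2.0000,0); λ=-6 ⇒ h* = 0.3333.

With y'=λy (z=hλ):
  order 1, 1-stage ⇒ R(z)=1+z
  (e.g. R(-1.51)=-0.51000, |R|=0.51000)

Find x<0 with |R(x)|<1.
x=-1.51: |R|=0.5100
|R(-1.87)|=0.8700 |R(-1.27)|=0.2700 |R(-1.04)|=0.0400
Bisect:
  x_lo=-2.7040 |R|=1.7040  x_hi=-0.3462 |R|=0.6538
  mid=-1.52510 |R|=0.52510 →hi
  mid=-2.11453 |R|=1.11453 →lo
  mid=-1.81981 |R|=0.81981 →hi
  mid=-1.96717 |R|=0.96717 →hi
  mid=-2.04085 |R|=1.04085 →lo
  mid=-2.00401 |R|=1.00401 →lo
  mid=-1.98559 |R|=0.98559 →hi
  mid=-1.99480 |R|=0.99480 →hi
  mid=-1.99940 |R|=0.99940 →hi
  ...
  [-2.00012,-1.99998] ⇒ x*=-2.0000
Stable set (-2.0000, 0).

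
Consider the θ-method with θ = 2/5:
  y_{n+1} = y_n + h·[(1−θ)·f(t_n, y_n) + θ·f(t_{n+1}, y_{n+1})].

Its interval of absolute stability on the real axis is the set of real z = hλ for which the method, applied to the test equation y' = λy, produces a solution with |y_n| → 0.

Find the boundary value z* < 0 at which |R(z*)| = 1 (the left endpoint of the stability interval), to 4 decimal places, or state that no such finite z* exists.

With y'=λy (z=hλ):
  y_{n+1} = y_n + z·[3/5·y_n + 2/5·y_{n+1}] ⇒ (1 − 2/5z)y_{n+1} = (1 + 3/5z)y_n
  R(z) = (1 + 3/5z)/(1 − 2/5z).

Find x<0 with |R(x)|<1.
x=-0.34: |R|=0.7007
R=−1: 1+3/5x = −1+2/5x ⇒ -1/5x=2 ⇒ x=2/(-1/5)=-10.0000
Confirm numerically:
  x=-9.825: |R|=0.99290 <1
  x=-9.664: |R|=0.98619 <1
  x=-8.531: |R|=0.93341 <1
  x=-10.525: |R|=1.02015 >1
  x=-10.509: |R|=1.01956 >1
  x=-10.241: |R|=1.00946 >1
So |R|<1 on (-10.0000, 0).

z* = -10.0000.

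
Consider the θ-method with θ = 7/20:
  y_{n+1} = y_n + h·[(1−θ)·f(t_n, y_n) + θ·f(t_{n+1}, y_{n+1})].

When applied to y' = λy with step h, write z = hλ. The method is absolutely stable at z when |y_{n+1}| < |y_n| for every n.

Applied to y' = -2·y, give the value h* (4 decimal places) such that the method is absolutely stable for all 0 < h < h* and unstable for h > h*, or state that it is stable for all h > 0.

(-6.6667,0); λ=-2 ⇒ h* = (20/3)/2 = 3.3333.

On y'=λy, z=hλ:
  y_{n+1} = y_n + z·[13/20·y_n + 7/20·y_{n+1}] ⇒ (1 − 7/20z)y_{n+1} = (1 + 13/20z)y_n
  Hence R(z) = (1 + 13/20z)/(1 − 7/20z).

Find x<0 with |R(x)|<1.
x=-1.63: |R|=0.0379
R=−1: 1+13/20x = −1+7/20x ⇒ -3/10x=2 ⇒ x=2/(-3/10)=-6.6667
Confirm numerically:
  x=-5.531: |R|=0.88395 <1
  x=-4.900: |R|=0.80479 <1
  x=-4.116: |R|=0.68647 <1
  x=-3.450: |R|=0.56285 <1
  x=-6.780: |R|=1.01008 >1
  x=-6.697: |R|=1.00272 >1
So |R|<1 on (-6.6667, 0).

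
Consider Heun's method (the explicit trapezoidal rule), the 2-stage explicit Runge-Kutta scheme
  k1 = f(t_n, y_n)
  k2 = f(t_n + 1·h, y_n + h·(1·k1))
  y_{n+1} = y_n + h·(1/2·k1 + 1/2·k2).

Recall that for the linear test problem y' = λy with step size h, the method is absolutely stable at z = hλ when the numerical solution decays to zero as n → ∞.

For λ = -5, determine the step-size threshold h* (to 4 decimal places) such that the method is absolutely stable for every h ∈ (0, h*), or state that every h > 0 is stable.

On y'=λy, z=hλ:
  order 2, 2-stage ⇒ R(z)=1+z+z^2/2
  (e.g. R(-1.05)=0.50125, |R|=0.50125)

Solve |R(x)|<1 on ℝ⁻.
x=-1.05: |R|=0.5012
|R(-2.07)|=1.0724 |R(-1.35)|=0.5613 |R(-1.05)|=0.5012
Bisect:
  x_lo=-2.4661 |R|=1.5747  x_hi=-0.3897 |R|=0.6862
  mid=-1.42788 |R|=0.59154 →hi
  mid=-1.94697 |R|=0.94837 →hi
  mid=-2.20651 |R|=1.22783 →lo
  mid=-2.07674 |R|=1.07968 →lo
  mid=-2.01185 |R|=1.01192 →lo
  mid=-1.97941 |R|=0.97962 →hi
  mid=-1.99563 |R|=0.99564 →hi
  mid=-2.00374 |R|=1.00375 →lo
  ...
  [-2.00007,-1.99994] ⇒ x*=-2.0000
Interval (-2.0000, 0).

(-2.0000,0); λ=-5 ⇒ h* = 0.4000.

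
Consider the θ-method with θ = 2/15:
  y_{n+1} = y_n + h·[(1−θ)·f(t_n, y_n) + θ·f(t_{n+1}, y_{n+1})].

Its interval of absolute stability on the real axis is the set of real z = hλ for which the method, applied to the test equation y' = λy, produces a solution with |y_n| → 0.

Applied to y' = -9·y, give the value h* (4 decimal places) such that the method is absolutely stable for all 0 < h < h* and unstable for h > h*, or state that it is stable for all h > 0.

On y'=λy, z=hλ:
  y_{n+1} = y_n + z·[13/15·y_n + 2/15·y_{n+1}] ⇒ (1 − 2/15z)y_{n+1} = (1 + 13/15z)y_n
  Hence R(z) = (1 + 13/15z)/(1 − 2/15z).

Boundary: |R(x)|=1, x<0.
x=-1.66: |R|=0.3592
R=−1: 1+13/15x = −1+2/15x ⇒ -11/15x=2 ⇒ x=2/(-11/15)=-2.7273
Confirm numerically:
  x=-2.654: |R|=0.96031 <1
  x=-2.627: |R|=0.94554 <1
  x=-1.817: |R|=0.46265 <1
  x=-1.366: |R|=0.15554 <1
  x=-3.275: |R|=1.27958 >1
  x=-2.993: |R|=1.13928 >1
  x=-2.755: |R|=1.01487 >1
So |R|<1 on (-2.7273, 0).

(-2.7273,0); λ=-9 ⇒ h* = (30/11)/9 = 0.3030.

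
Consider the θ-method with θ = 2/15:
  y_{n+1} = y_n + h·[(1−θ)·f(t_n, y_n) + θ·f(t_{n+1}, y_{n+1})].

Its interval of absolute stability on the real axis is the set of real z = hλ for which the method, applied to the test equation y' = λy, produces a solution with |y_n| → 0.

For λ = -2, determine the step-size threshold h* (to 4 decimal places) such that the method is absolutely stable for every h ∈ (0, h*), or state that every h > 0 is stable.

(-2.7273,0); λ=-2 ⇒ h* = (30/11)/2 = 1.3636.

Test eqn y'=λy, z=hλ:
  y_{n+1} = y_n + z·[13/15·y_n + 2/15·y_{n+1}] ⇒ (1 − 2/15z)y_{n+1} = (1 + 13/15z)y_n
  ⇒ R(z) = (1 + 13/15z)/(1 − 2/15z).

Find x<0 with |R(x)|<1.
x=-1.15: |R|=0.0029
R=−1: 1+13/15x = −1+2/15x ⇒ -11/15x=2 ⇒ x=2/(-11/15)=-2.7273
Confirm numerically:
  x=-2.533: |R|=0.89350 <1
  x=-1.914: |R|=0.52486 <1
  x=-1.609: |R|=0.32479 <1
  x=-3.102: |R|=1.19440 >1
  x=-2.952: |R|=1.11825 >1
Interval (-2.7273, 0).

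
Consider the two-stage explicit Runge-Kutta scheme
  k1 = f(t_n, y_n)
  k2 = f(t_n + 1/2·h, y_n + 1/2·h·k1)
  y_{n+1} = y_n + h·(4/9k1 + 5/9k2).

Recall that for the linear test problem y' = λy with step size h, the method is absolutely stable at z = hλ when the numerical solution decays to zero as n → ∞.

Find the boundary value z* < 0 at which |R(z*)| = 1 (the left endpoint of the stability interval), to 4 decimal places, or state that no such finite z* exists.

left endpoint -3.6000.

Test eqn y'=λy, z=hλ:
  k1=λy_n ⇒ h·k1=z·y_n;  k2=λ(1+1/2z)y_n ⇒ h·k2=z(1+1/2z)y_n
  y_{n+1}/y_n = 1 + 4/9z + 5/9z(1+1/2z) = 1 + z + 5/18z²
  so R(z) = 1 + z + 5/18z².

Need |R(x)|<1, x<0.
x=-1.7: |R|=0.1028
R=1: x+5/18x²=0 ⇒ x=−18/5=-3.6000; min R=1−1/(4·5/18)=0.1000>−1
Confirm numerically:
  x=-2.616: |R|=0.28496 <1
  x=-2.086: |R|=0.12272 <1
  x=-2.035: |R|=0.11534 <1
  x=-1.884: |R|=0.10196 <1
  x=-4.073: |R|=1.53515 >1
  x=-3.910: |R|=1.33669 >1
Stable set (-3.6000, 0).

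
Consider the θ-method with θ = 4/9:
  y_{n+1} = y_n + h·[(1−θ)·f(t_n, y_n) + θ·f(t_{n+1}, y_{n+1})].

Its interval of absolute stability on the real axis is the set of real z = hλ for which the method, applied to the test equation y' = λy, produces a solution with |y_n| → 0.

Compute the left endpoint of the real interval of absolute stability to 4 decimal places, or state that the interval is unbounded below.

left endpoint -18.0000.

With y'=λy (z=hλ):
  y_{n+1} = y_n + z·[5/9·y_n + 4/9·y_{n+1}] ⇒ (1 − 4/9z)y_{n+1} = (1 + 5/9z)y_n
  Hence R(z) = (1 + 5/9z)/(1 − 4/9z).

Need |R(x)|<1, x<0.
x=-1.08: |R|=0.2703
R=−1: 1+5/9x = −1+4/9x ⇒ -1/9x=2 ⇒ x=2/(-1/9)=-18.0000
Confirm numerically:
  x=-16.455: |R|=0.97935 <1
  x=-13.408: |R|=0.92668 <1
  x=-10.006: |R|=0.83694 <1
  x=-18.527: |R|=1.00634 >1
  x=-18.507: |R|=1.00611 >1
  x=-18.329: |R|=1.00400 >1
Interval (-18.0000, 0).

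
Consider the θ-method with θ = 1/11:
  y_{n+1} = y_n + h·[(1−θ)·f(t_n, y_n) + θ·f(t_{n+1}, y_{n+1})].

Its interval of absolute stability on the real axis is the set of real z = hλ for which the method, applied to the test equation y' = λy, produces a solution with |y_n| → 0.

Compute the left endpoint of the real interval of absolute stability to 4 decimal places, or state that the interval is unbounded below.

On y'=λy, z=hλ:
  y_{n+1} = y_n + z·[10/11·y_n + 1/11·y_{n+1}] ⇒ (1 − 1/11z)y_{n+1} = (1 + 10/11z)y_n
  ⇒ R(z) = (1 + 10/11z)/(1 − 1/11z).

Find x<0 with |R(x)|<1.
x=-1.3: |R|=0.1626
R=−1: 1+10/11x = −1+1/11x ⇒ -9/11x=2 ⇒ x=2/(-9/11)=-2.4444
Confirm numerically:
  x=-2.410: |R|=0.97688 <1
  x=-2.142: |R|=0.79288 <1
  x=-2.029: |R|=0.71302 <1
  x=-1.922: |R|=0.63612 <1
  x=-2.801: |R|=1.23252 >1
  x=-2.704: |R|=1.17046 >1
  x=-2.582: |R|=1.09115 >1
Interval (-2.4444, 0).

z* = -2.4444.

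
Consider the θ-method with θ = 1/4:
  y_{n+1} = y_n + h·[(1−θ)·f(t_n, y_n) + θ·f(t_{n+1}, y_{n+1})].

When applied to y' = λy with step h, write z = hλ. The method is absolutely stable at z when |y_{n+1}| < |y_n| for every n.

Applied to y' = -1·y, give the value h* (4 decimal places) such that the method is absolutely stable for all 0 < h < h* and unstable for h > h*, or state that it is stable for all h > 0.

(-4.0000,0); λ=-1 ⇒ h* = (4)/1 = 4.0000.

On y'=λy, z=hλ:
  y_{n+1} = y_n + z·[3/4·y_n + 1/4·y_{n+1}] ⇒ (1 − 1/4z)y_{n+1} = (1 + 3/4z)y_n
  ⇒ R(z) = (1 + 3/4z)/(1 − 1/4z).

Find x<0 with |R(x)|<1.
x=-0.71: |R|=0.3970
R=−1: 1+3/4x = −1+1/4x ⇒ -1/2x=2 ⇒ x=2/(-1/2)=-4.0000
Confirm numerically:
  x=-3.787: |R|=0.94529 <1
  x=-3.767: |R|=0.94000 <1
  x=-3.308: |R|=0.81062 <1
  x=-2.051: |R|=0.35581 <1
  x=-4.189: |R|=1.04616 >1
  x=-4.158: |R|=1.03873 >1
Interval (-4.0000, 0).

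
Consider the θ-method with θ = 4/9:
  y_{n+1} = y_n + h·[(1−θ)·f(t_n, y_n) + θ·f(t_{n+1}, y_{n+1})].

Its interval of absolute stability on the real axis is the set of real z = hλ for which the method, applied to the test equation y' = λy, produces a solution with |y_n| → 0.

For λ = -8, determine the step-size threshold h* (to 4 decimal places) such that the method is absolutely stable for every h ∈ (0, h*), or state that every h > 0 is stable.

(-18.0000,0); λ=-8 ⇒ h* = (18)/8 = 2.2500.

On y'=λy, z=hλ:
  y_{n+1} = y_n + z·[5/9·y_n + 4/9·y_{n+1}] ⇒ (1 − 4/9z)y_{n+1} = (1 + 5/9z)y_n
  R(z) = (1 + 5/9z)/(1 − 4/9z).

Solve |R(x)|<1 on ℝ⁻.
x=-1.23: |R|=0.2047
R=−1: 1+5/9x = −1+4/9x ⇒ -1/9x=2 ⇒ x=2/(-1/9)=-18.0000
Confirm numerically:
  x=-12.725: |R|=0.91194 <1
  x=-9.960: |R|=0.83538 <1
  x=-9.410: |R|=0.81582 <1
  x=-7.760: |R|=0.74426 <1
  x=-18.554: |R|=1.00666 >1
  x=-18.413: |R|=1.00500 >1
  x=-18.056: |R|=1.00069 >1
So |R|<1 on (-18.0000, 0).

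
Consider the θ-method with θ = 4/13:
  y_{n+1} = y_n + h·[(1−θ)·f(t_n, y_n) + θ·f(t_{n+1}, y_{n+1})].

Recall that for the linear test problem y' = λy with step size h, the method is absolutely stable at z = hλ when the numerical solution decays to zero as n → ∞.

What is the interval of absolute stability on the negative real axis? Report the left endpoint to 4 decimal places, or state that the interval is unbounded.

z∈(-5.2000,0).

With y'=λy (z=hλ):
  y_{n+1} = y_n + z·[9/13·y_n + 4/13·y_{n+1}] ⇒ (1 − 4/13z)y_{n+1} = (1 + 9/13z)y_n
  so R(z) = (1 + 9/13z)/(1 − 4/13z).

Need |R(x)|<1, x<0.
x=-1.04: |R|=0.2121
R=−1: 1+9/13x = −1+4/13x ⇒ -5/13x=2 ⇒ x=2/(-5/13)=-5.2000
Confirm numerically:
  x=-5.041: |R|=0.97603 <1
  x=-5.029: |R|=0.97418 <1
  x=-4.596: |R|=0.90377 <1
  x=-3.741: |R|=0.73913 <1
  x=-5.484: |R|=1.04065 >1
  x=-5.471: |R|=1.03884 >1
  x=-5.429: |R|=1.03298 >1
Stable set (-5.2000, 0).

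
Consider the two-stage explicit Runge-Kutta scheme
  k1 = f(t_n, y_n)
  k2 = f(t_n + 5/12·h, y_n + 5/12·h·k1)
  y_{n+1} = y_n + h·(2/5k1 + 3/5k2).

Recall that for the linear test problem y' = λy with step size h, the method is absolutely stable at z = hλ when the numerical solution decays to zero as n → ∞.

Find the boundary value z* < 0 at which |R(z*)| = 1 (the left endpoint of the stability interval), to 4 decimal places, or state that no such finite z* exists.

left endpoint -4.0000.

With y'=λy (z=hλ):
  k1=λy_n ⇒ h·k1=z·y_n;  k2=λ(1+5/12z)y_n ⇒ h·k2=z(1+5/12z)y_n
  y_{n+1}/y_n = 1 + 2/5z + 3/5z(1+5/12z) = 1 + z + 1/4z²
  R(z) = 1 + z + 1/4z².

Solve |R(x)|<1 on ℝ⁻.
x=-1.67: |R|=0.0272
R=1: x+1/4x²=0 ⇒ x=−4=-4.0000; min R=1−1/(4·1/4)=0.0000>−1
Confirm numerically:
  x=-3.039: |R|=0.26988 <1
  x=-3.016: |R|=0.25806 <1
  x=-1.877: |R|=0.00378 <1
  x=-4.188: |R|=1.19684 >1
  x=-4.021: |R|=1.02111 >1
So |R|<1 on (-4.0000, 0).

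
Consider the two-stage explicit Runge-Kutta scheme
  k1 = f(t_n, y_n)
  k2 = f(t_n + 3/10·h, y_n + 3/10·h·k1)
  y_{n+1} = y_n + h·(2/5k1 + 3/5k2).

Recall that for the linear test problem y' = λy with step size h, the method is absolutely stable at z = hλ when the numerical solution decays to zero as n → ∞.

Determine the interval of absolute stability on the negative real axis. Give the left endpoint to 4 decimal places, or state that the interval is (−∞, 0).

(-5.5556, 0).

On y'=λy, z=hλ:
  k1=λy_n ⇒ h·k1=z·y_n;  k2=λ(1+3/10z)y_n ⇒ h·k2=z(1+3/10z)y_n
  y_{n+1}/y_n = 1 + 2/5z + 3/5z(1+3/10z) = 1 + z + 9/50z²
  ⇒ R(z) = 1 + z + 9/50z².

Solve |R(x)|<1 on ℝ⁻.
x=-0.66: |R|=0.4184
R=1: x+9/50x²=0 ⇒ x=−50/9=-5.5556; min R=1−1/(4·9/50)=-0.3889>−1
Confirm numerically:
  x=-5.463: |R|=0.90899 <1
  x=-5.177: |R|=0.64724 <1
  x=-3.594: |R|=0.26897 <1
  x=-2.647: |R|=0.38581 <1
  x=-5.692: |R|=1.13980 >1
  x=-5.681: |R|=1.12828 >1
So |R|<1 on (-5.5556, 0).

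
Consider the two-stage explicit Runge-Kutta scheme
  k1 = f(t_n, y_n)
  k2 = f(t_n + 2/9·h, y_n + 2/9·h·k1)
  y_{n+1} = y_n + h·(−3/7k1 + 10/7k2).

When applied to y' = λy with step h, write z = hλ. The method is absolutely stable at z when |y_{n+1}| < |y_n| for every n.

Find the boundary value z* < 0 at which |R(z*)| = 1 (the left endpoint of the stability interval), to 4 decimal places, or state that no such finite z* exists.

With y'=λy (z=hλ):
  k1=λy_n ⇒ h·k1=z·y_n;  k2=λ(1+2/9z)y_n ⇒ h·k2=z(1+2/9z)y_n
  y_{n+1}/y_n = 1 − 3/7z + 10/7z(1+2/9z) = 1 + z + 20/63z²
  R(z) = 1 + z + 20/63z².

Need |R(x)|<1, x<0.
x=-1.16: |R|=0.2672
R=1: x+20/63x²=0 ⇒ x=−63/20=-3.1500; min R=1−1/(4·20/63)=0.2125>−1
Confirm numerically:
  x=-2.760: |R|=0.65829 <1
  x=-1.836: |R|=0.23413 <1
  x=-1.488: |R|=0.21490 <1
  x=-3.597: |R|=1.51043 >1
  x=-3.518: |R|=1.41099 >1
  x=-3.291: |R|=1.14731 >1
Stable set (-3.1500, 0).

left endpoint -3.1500.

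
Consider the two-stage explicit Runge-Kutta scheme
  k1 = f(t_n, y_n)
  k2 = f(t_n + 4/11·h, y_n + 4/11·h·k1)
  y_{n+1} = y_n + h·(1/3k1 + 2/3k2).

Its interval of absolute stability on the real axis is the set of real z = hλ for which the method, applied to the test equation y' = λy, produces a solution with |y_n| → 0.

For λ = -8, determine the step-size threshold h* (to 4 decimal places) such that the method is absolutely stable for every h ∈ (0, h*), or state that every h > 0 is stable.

With y'=λy (z=hλ):
  k1=λy_n ⇒ h·k1=z·y_n;  k2=λ(1+4/11z)y_n ⇒ h·k2=z(1+4/11z)y_n
  y_{n+1}/y_n = 1 + 1/3z + 2/3z(1+4/11z) = 1 + z + 8/33z²
  Hence R(z) = 1 + z + 8/33z².

Find x<0 with |R(x)|<1.
x=-1.4: |R|=0.0752
R=1: x+8/33x²=0 ⇒ x=−33/8=-4.1250; min R=1−1/(4·8/33)=-0.0312>−1
Confirm numerically:
  x=-2.972: |R|=0.16928 <1
  x=-2.958: |R|=0.16315 <1
  x=-2.154: |R|=0.02922 <1
  x=-1.692: |R|=0.00203 <1
  x=-4.522: |R|=1.43521 >1
  x=-4.455: |R|=1.35640 >1
  x=-4.315: |R|=1.19875 >1
So |R|<1 on (-4.1250, 0).

(-4.1250,0); λ=-8 ⇒ h* = (33/8)/8 = 0.5156.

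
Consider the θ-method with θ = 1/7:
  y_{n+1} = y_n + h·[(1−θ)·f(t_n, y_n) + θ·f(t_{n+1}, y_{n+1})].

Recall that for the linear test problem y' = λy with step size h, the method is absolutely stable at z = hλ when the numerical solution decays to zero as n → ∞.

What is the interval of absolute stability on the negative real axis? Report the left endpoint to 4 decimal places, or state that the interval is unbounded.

Set f=λy, z=hλ:
  y_{n+1} = y_n + z·[6/7·y_n + 1/7·y_{n+1}] ⇒ (1 − 1/7z)y_{n+1} = (1 + 6/7z)y_n
  so R(z) = (1 + 6/7z)/(1 − 1/7z).

Need |R(x)|<1, x<0.
x=-0.57: |R|=0.4729
R=−1: 1+6/7x = −1+1/7x ⇒ -5/7x=2 ⇒ x=2/(-5/7)=-2.8000
Confirm numerically:
  x=-2.637: |R|=0.91543 <1
  x=-2.332: |R|=0.74925 <1
  x=-2.037: |R|=0.57785 <1
  x=-1.359: |R|=0.13805 <1
  x=-3.143: |R|=1.16908 >1
  x=-2.936: |R|=1.06844 >1
Interval (-2.8000, 0).

z∈(-2.8000,0).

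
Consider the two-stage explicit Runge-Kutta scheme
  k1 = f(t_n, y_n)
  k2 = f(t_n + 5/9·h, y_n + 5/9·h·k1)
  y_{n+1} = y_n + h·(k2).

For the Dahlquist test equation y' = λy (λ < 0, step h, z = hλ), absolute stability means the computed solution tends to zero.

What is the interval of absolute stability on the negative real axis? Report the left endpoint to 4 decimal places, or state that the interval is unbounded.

(-1.8000, 0).

With y'=λy (z=hλ):
  k1=λy_n ⇒ h·k1=z·y_n;  k2=λ(1+5/9z)y_n ⇒ h·k2=z(1+5/9z)y_n
  y_{n+1}/y_n = 1 + z(1+5/9z) = 1 + z + 5/9z²
  so R(z) = 1 + z + 5/9z².

Find x<0 with |R(x)|<1.
x=-0.93: |R|=0.5505
R=1: x+5/9x²=0 ⇒ x=−9/5=-1.8000; min R=1−1/(4·5/9)=0.5500>−1
Confirm numerically:
  x=-1.602: |R|=0.82378 <1
  x=-1.587: |R|=0.81221 <1
  x=-1.413: |R|=0.69620 <1
  x=-0.925: |R|=0.55035 <1
  x=-2.170: |R|=1.44606 >1
  x=-1.932: |R|=1.14168 >1
Stable set (-1.8000, 0).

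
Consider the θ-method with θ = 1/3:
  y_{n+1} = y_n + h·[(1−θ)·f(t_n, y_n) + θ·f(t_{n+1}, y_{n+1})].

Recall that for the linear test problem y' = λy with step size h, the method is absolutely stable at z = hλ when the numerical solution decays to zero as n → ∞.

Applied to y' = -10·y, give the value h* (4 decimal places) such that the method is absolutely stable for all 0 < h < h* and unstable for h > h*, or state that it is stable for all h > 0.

With y'=λy (z=hλ):
  y_{n+1} = y_n + z·[2/3·y_n + 1/3·y_{n+1}] ⇒ (1 − 1/3z)y_{n+1} = (1 + 2/3z)y_n
  ⇒ R(z) = (1 + 2/3z)/(1 − 1/3z).

Need |R(x)|<1, x<0.
x=-0.36: |R|=0.6786
R=−1: 1+2/3x = −1+1/3x ⇒ -1/3x=2 ⇒ x=2/(-1/3)=-6.0000
Confirm numerically:
  x=-5.109: |R|=0.89012 <1
  x=-3.515: |R|=0.61857 <1
  x=-2.507: |R|=0.36572 <1
  x=-6.595: |R|=1.06201 >1
  x=-6.484: |R|=1.05103 >1
  x=-6.360: |R|=1.03846 >1
So |R|<1 on (-6.0000, 0).

(-6.0000,0); λ=-10 ⇒ h* = (6)/10 = 0.6000.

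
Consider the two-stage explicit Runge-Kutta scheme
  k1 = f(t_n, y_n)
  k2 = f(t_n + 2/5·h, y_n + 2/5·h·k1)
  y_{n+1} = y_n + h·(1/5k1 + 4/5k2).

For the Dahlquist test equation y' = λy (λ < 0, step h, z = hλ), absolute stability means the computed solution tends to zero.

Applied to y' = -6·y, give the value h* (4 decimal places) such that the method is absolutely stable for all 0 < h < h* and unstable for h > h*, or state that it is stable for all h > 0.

(-3.1250,0); λ=-6 ⇒ h* = (25/8)/6 = 0.5208.

Test eqn y'=λy, z=hλ:
  k1=λy_n ⇒ h·k1=z·y_n;  k2=λ(1+2/5z)y_n ⇒ h·k2=z(1+2/5z)y_n
  y_{n+1}/y_n = 1 + 1/5z + 4/5z(1+2/5z) = 1 + z + 8/25z²
  Hence R(z) = 1 + z + 8/25z².

Need |R(x)|<1, x<0.
x=-1.14: |R|=0.2759
R=1: x+8/25x²=0 ⇒ x=−25/8=-3.1250; min R=1−1/(4·8/25)=0.2188>−1
Confirm numerically:
  x=-3.082: |R|=0.95759 <1
  x=-2.987: |R|=0.86809 <1
  x=-2.518: |R|=0.51090 <1
  x=-2.167: |R|=0.33568 <1
  x=-3.350: |R|=1.24120 >1
  x=-3.206: |R|=1.08310 >1
Interval (-3.1250, 0).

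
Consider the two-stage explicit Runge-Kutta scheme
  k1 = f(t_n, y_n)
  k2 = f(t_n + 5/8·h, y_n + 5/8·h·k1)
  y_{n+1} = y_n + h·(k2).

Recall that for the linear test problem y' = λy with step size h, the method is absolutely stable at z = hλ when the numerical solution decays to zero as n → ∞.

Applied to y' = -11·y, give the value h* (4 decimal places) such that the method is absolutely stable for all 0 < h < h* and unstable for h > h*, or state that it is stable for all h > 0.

On y'=λy, z=hλ:
  k1=λy_n ⇒ h·k1=z·y_n;  k2=λ(1+5/8z)y_n ⇒ h·k2=z(1+5/8z)y_n
  y_{n+1}/y_n = 1 + z(1+5/8z) = 1 + z + 5/8z²
  ⇒ R(z) = 1 + z + 5/8z².

Need |R(x)|<1, x<0.
x=-0.81: |R|=0.6001
R=1: x+5/8x²=0 ⇒ x=−8/5=-1.6000; min R=1−1/(4·5/8)=0.6000>−1
Confirm numerically:
  x=-1.236: |R|=0.71881 <1
  x=-1.098: |R|=0.65550 <1
  x=-0.958: |R|=0.61560 <1
  x=-2.060: |R|=1.59225 >1
  x=-1.628: |R|=1.02849 >1
Stable set (-1.6000, 0).

(-1.6000,0); λ=-11 ⇒ h* = (8/5)/11 = 0.1455.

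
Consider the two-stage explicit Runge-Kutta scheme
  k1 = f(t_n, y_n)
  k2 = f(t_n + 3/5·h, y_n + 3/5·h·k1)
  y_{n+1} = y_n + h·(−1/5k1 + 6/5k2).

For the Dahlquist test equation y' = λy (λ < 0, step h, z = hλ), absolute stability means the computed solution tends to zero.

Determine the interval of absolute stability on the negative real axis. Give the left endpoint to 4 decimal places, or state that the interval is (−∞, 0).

z∈(-1.3889,0).

Set f=λy, z=hλ:
  k1=λy_n ⇒ h·k1=z·y_n;  k2=λ(1+3/5z)y_n ⇒ h·k2=z(1+3/5z)y_n
  y_{n+1}/y_n = 1 − 1/5z + 6/5z(1+3/5z) = 1 + z + 18/25z²
  ⇒ R(z) = 1 + z + 18/25z².

Boundary: |R(x)|=1, x<0.
x=-1.75: |R|=1.4550
R=1: x+18/25x²=0 ⇒ x=−25/18=-1.3889; min R=1−1/(4·18/25)=0.6528>−1
Confirm numerically:
  x=-0.708: |R|=0.65291 <1
  x=-0.690: |R|=0.65279 <1
  x=-0.612: |R|=0.65767 <1
  x=-1.953: |R|=1.79323 >1
  x=-1.717: |R|=1.40562 >1
So |R|<1 on (-1.3889, 0).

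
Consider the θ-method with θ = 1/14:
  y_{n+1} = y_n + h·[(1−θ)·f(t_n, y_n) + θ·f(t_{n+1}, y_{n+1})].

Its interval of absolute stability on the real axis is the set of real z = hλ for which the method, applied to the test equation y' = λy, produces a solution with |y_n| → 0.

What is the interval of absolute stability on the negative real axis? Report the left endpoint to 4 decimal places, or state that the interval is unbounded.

Set f=λy, z=hλ:
  y_{n+1} = y_n + z·[13/14·y_n + 1/14·y_{n+1}] ⇒ (1 − 1/14z)y_{n+1} = (1 + 13/14z)y_n
  Hence R(z) = (1 + 13/14z)/(1 − 1/14z).

Find x<0 with |R(x)|<1.
x=-1.11: |R|=0.0285
R=−1: 1+13/14x = −1+1/14x ⇒ -6/7x=2 ⇒ x=2/(-6/7)=-2.3333
Confirm numerically:
  x=-2.064: |R|=0.79880 <1
  x=-1.772: |R|=0.57291 <1
  x=-1.205: |R|=0.10950 <1
  x=-1.162: |R|=0.07295 <1
  x=-2.627: |R|=1.21194 >1
  x=-2.622: |R|=1.20840 >1
  x=-2.462: |R|=1.09379 >1
Interval (-2.3333, 0).

z∈(-2.3333,0).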